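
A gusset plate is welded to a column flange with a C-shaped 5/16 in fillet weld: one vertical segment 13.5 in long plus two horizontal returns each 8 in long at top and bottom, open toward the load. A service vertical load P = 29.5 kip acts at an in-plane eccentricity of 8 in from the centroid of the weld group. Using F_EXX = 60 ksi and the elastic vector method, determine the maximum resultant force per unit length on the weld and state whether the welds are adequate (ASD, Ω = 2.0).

Total weld length L_w = 29.5 in. Treat welds as unit-width lines.
Centroid: x̄ = 2×8×4 / 29.5 = 2.169 in from the vertical weld.
Polar moment about centroid: J = I_x + I_y = [13.5³/12 + 2×8×6.75²] + [13.5×2.169² + 2(8³/12 + 8×1.831²)] = 1137 in³.
Direct shear f_v = P/L_w = 29.5 / 29.5 = 1 kip/in (vertical).
Torsion M = P·e = 29.5 × 8 = 236 kip·in.
Critical point at (x, y) = (5.831, 6.75) from centroid. f_tx = M·y/J = 1.402 kip/in; f_ty = M·x/J = 1.211 kip/in.
Resultant f_max = √[f_tx² + (f_v + f_ty)²] = √[1.402² + (1 + 1.211)²] = 2.618 kip/in.
Capacity per unit length: r_n/Ω = (1/2.0) × 0.6 × 60 × (0.707 × 0.3125) = 3.977 kip/in.
2.618 ≤ 3.977 → adequate.

f_max ≈ 2.62 kip/in; adequate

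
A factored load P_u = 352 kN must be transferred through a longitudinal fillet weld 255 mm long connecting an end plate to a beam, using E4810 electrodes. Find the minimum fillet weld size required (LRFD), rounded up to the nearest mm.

E48XX → F_EXX = 480 MPa.
Total weld length L = 255 mm.
Required throat t_e = P_u / (φ × 0.6 F_EXX × L) = 352 / (0.75 × 0.6 × 480 × 255 × 10⁻³) = 6.391 mm.
Required leg w = t_e / 0.707 = 9.039 mm → use 10 mm.

w = 10 mm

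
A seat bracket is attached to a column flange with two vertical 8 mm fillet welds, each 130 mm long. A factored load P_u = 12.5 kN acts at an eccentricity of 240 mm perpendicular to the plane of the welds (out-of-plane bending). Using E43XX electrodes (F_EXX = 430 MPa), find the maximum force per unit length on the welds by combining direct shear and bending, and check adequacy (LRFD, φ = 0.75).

f_max ≈ 535 N/mm; adequate

L_w = 2 × 130 = 260 mm; section modulus (unit throat) S = 2 × L²/6 = 5633 mm².
Direct shear f_v = P/L_w = 12.5×10³/260 = 48.08 N/mm.
Moment M = P × e = 12.5×10³ × 240 = 3000000 N·mm; bending f_b = M/S = 532.5 N/mm.
f_max = √(f_v² + f_b²) = √(48.08² + 532.5²) = 534.7 N/mm.
φr_n = 0.75 × 0.6 × 430 × (0.707 × 8) = 1094 N/mm → adequate.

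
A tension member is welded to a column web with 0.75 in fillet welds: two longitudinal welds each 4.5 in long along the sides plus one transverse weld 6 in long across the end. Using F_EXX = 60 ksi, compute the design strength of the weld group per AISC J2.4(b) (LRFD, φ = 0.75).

t_e = 0.707 × 0.75 = 0.5302 in.
R_nwl = 0.6 × 60 × 0.5302 × 9 = 171.8 kips (longitudinal, 2 welds).
R_nwt = 0.6 × 60 × 0.5302 × 6 = 114.5 kips (transverse, base value).
(i) R_nwl + R_nwt = 286.3 kips; (ii) 0.85 R_nwl + 1.5 R_nwt = 317.8 kips.
R_n = max = 317.8 kips [governs: (ii)]; φR_n = 238.4 kips.

φR_n ≈ 238 kips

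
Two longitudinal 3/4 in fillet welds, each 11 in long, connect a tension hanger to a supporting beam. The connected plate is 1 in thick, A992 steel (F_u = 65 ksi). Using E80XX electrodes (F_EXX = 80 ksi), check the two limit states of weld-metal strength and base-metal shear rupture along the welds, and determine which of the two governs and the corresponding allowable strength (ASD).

t_e = 0.707 × 0.75 = 0.5302 in; L = 22 in.
Weld metal: R_n/Ω = (1/2.0) × 0.6 × 80 × 0.5302 × 22 = 280 kip.
Base metal (shear rupture): R_n/Ω = (1/2.0) × 0.6 × 65 × 1 × 22 = 429 kip.
Governing: weld metal.

R_n/Ω ≈ 280 kip (weld metal governs)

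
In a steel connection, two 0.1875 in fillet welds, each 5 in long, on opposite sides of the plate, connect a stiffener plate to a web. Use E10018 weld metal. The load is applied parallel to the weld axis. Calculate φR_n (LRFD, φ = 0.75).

E100XX → F_EXX = 100 ksi.
Effective throat t_e = 0.707 × 0.1875 = 0.1326 in.
Total length L = 10 in; A_we = 0.1326 × 10 = 1.326 in².
F_nw = 0.6 F_EXX = 0.6 × 100 = 60 ksi.
φR_n = 0.75 × 60 × 1.326 = 59.65 kips.

φR_n ≈ 59.7 kips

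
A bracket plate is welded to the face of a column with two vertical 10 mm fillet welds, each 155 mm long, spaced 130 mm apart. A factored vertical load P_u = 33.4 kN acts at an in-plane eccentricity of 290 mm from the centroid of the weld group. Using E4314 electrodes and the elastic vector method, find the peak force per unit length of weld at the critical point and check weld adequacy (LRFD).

E43XX → F_EXX = 430 MPa.
Total weld length L_w = 310 mm. Treat welds as unit-width lines.
Polar moment about centroid: J = 2[d³/12 + d(b/2)²] = 2[155³/12 + 155×65²] = 1930000 mm³.
Direct shear f_v = P/L_w = 33.4×10³ / 310 = 107.7 N/mm (vertical).
Torsion M = P·e = 33.4×10³ × 290 = 9686000 N·mm.
Critical point at (x, y) = (65, 77.5) from centroid. f_tx = M·y/J = 388.9 N/mm; f_ty = M·x/J = 326.1 N/mm.
Resultant f_max = √[f_tx² + (f_v + f_ty)²] = √[388.9² + (107.7 + 326.1)²] = 582.6 N/mm.
Capacity per unit length: φr_n = 0.75 × 0.6 × 430 × (0.707 × 10) = 1368 N/mm.
582.6 ≤ 1368 → adequate.

f_max ≈ 583 N/mm; adequate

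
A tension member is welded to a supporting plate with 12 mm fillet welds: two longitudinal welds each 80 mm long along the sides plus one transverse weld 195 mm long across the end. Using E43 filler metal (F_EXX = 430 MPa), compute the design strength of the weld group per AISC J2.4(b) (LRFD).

φR_n ≈ 703 kN

t_e = 0.707 × 12 = 8.484 mm.
R_nwl = 0.6 × 430 × 8.484 × 160 × 10⁻³ = 350.2 kN (longitudinal, 2 welds).
R_nwt = 0.6 × 430 × 8.484 × 195 × 10⁻³ = 426.8 kN (transverse, base value).
(i) R_nwl + R_nwt = 777 kN; (ii) 0.85 R_nwl + 1.5 R_nwt = 937.9 kN.
R_n = max = 937.9 kN [governs: (ii)]; φR_n = 703.4 kN.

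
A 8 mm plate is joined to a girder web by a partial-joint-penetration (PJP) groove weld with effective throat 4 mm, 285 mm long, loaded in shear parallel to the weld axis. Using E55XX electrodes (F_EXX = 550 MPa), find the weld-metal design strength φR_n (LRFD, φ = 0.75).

Effective throat (given) t_e = 4 mm.
A_we = 4 × 285 = 1140 mm².
F_nw = 0.6 F_EXX = 330 MPa.
φR_n = 0.75 × 330 × 1140 × 10⁻³ = 282.1 kN.

φR_n ≈ 282 kN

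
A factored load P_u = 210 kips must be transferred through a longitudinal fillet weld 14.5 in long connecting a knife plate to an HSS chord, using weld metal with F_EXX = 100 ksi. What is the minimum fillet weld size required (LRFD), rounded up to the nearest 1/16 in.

Total weld length L = 14.5 in.
Required throat t_e = P_u / (φ × 0.6 F_EXX × L) = 210 / (0.75 × 0.6 × 100 × 14.5) = 0.3218 in.
Required leg w = t_e / 0.707 = 0.4552 in → use 1/2 in.

w = 1/2 in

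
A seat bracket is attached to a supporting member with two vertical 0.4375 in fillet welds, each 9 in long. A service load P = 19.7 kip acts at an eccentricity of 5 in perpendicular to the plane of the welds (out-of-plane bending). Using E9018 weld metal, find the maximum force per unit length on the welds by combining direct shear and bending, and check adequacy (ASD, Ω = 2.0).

E90XX → F_EXX = 90 ksi.
L_w = 2 × 9 = 18 in; section modulus (unit throat) S = 2 × L²/6 = 27 in².
Direct shear f_v = P/L_w = 19.7/18 = 1.094 kip/in.
Moment M = P × e = 19.7 × 5 = 98.5 kip·in; bending f_b = M/S = 3.648 kip/in.
f_max = √(f_v² + f_b²) = √(1.094² + 3.648²) = 3.809 kip/in.
r_n/Ω = (1/2.0) × 0.6 × 90 × (0.707 × 0.4375) = 8.351 kip/in → adequate.

f_max ≈ 3.81 kip/in; adequate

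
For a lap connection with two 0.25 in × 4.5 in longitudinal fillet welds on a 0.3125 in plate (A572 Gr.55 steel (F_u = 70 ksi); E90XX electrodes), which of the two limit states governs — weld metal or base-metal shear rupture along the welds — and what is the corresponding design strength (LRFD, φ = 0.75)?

E90XX → F_EXX = 90 ksi.
t_e = 0.707 × 0.25 = 0.1767 in; L = 9 in.
Weld metal: φR_n = 0.75 × 0.6 × 90 × 0.1767 × 9 = 64.43 kip.
Base metal (shear rupture): φR_n = 0.75 × 0.6 × 70 × 0.3125 × 9 = 88.59 kip.
Governing: weld metal.

φR_n ≈ 64.4 kip (weld metal governs)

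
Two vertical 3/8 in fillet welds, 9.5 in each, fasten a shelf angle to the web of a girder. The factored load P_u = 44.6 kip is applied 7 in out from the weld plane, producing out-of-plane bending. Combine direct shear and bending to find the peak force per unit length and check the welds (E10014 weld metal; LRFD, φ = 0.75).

f_max ≈ 10.6 kip/in; adequate

E100XX → F_EXX = 100 ksi.
L_w = 2 × 9.5 = 19 in; section modulus (unit throat) S = 2 × L²/6 = 30.08 in².
Direct shear f_v = P/L_w = 44.6/19 = 2.347 kip/in.
Moment M = P × e = 44.6 × 7 = 312.2 kip·in; bending f_b = M/S = 10.38 kip/in.
f_max = √(f_v² + f_b²) = √(2.347² + 10.38²) = 10.64 kip/in.
φr_n = 0.75 × 0.6 × 100 × (0.707 × 0.375) = 11.93 kip/in → adequate.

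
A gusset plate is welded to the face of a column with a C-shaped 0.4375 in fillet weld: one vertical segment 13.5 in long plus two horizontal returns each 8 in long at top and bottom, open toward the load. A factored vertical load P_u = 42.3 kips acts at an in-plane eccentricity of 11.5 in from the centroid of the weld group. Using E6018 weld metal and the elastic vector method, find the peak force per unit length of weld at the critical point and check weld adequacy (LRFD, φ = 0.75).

E60XX → F_EXX = 60 ksi.
Total weld length L_w = 29.5 in. Treat welds as unit-width lines.
Centroid: x̄ = 2×8×4 / 29.5 = 2.169 in from the vertical weld.
Polar moment about centroid: J = I_x + I_y = [13.5³/12 + 2×8×6.75²] + [13.5×2.169² + 2(8³/12 + 8×1.831²)] = 1137 in³.
Direct shear f_v = P/L_w = 42.3 / 29.5 = 1.434 kip/in (vertical).
Torsion M = P·e = 42.3 × 11.5 = 486.45 kip·in.
Critical point at (x, y) = (5.831, 6.75) from centroid. f_tx = M·y/J = 2.889 kip/in; f_ty = M·x/J = 2.496 kip/in.
Resultant f_max = √[f_tx² + (f_v + f_ty)²] = √[2.889² + (1.434 + 2.496)²] = 4.877 kip/in.
Capacity per unit length: φr_n = 0.75 × 0.6 × 60 × (0.707 × 0.4375) = 8.351 kip/in.
4.877 ≤ 8.351 → adequate.

f_max ≈ 4.88 kip/in; adequate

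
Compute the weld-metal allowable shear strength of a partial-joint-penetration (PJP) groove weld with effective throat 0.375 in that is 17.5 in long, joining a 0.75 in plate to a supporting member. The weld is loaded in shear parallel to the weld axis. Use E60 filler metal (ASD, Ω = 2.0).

R_n/Ω ≈ 118 kips

E60XX → F_EXX = 60 ksi.
Effective throat (given) t_e = 0.375 in.
A_we = 0.375 × 17.5 = 6.562 in².
F_nw = 0.6 F_EXX = 36 ksi.
R_n/Ω = (36 × 6.562) / 2.0 = 118.1 kips.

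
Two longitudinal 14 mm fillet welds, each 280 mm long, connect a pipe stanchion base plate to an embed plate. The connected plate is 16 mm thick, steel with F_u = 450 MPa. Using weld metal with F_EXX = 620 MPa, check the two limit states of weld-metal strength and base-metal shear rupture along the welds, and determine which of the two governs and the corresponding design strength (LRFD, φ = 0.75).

φR_n ≈ 1550 kN (weld metal governs)

t_e = 0.707 × 14 = 9.898 mm; L = 560 mm.
Weld metal: φR_n = 0.75 × 0.6 × 620 × 9.898 × 560 × 10⁻³ = 1546 kN.
Base metal (shear rupture): φR_n = 0.75 × 0.6 × 450 × 16 × 560 × 10⁻³ = 1814 kN.
Governing: weld metal.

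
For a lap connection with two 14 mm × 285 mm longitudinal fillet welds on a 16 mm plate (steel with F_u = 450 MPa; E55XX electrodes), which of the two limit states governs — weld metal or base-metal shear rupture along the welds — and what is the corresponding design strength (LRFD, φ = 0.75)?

φR_n ≈ 1400 kN (weld metal governs)

E55XX → F_EXX = 550 MPa.
t_e = 0.707 × 14 = 9.898 mm; L = 570 mm.
Weld metal: φR_n = 0.75 × 0.6 × 550 × 9.898 × 570 × 10⁻³ = 1396 kN.
Base metal (shear rupture): φR_n = 0.75 × 0.6 × 450 × 16 × 570 × 10⁻³ = 1847 kN.
Governing: weld metal.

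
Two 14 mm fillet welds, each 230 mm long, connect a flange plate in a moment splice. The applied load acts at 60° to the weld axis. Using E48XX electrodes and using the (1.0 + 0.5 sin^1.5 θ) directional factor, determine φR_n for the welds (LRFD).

E48XX → F_EXX = 480 MPa.
t_e = 0.707 × 14 = 9.898 mm; A_we = 9.898 × 460 = 4553 mm².
Directional factor: 1.0 + 0.5 sin^1.5(60°) = 1.403.
F_nw = 0.6 × 480 × 1.403 = 404.1 MPa.
φR_n = 0.75 × 404.1 × 4553 × 10⁻³ = 1380 kN.

φR_n ≈ 1380 kN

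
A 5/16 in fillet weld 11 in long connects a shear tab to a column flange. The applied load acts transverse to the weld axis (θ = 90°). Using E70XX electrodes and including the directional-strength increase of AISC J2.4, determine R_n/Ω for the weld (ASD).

R_n/Ω ≈ 76.6 kips

E70XX → F_EXX = 70 ksi.
t_e = 0.707 × 0.3125 = 0.2209 in; A_we = 0.2209 × 11 = 2.43 in².
Directional factor: 1.0 + 0.5 sin^1.5(90°) = 1.5.
F_nw = 0.6 × 70 × 1.5 = 63 ksi.
R_n/Ω = (63 × 2.43) / 2.0 = 76.55 kips.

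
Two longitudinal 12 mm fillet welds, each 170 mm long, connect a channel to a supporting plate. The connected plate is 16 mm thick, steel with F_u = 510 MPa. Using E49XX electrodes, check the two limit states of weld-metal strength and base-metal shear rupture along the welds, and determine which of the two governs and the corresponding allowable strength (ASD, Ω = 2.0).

R_n/Ω ≈ 424 kN (weld metal governs)

E49XX → F_EXX = 490 MPa.
t_e = 0.707 × 12 = 8.484 mm; L = 340 mm.
Weld metal: R_n/Ω = (1/2.0) × 0.6 × 490 × 8.484 × 340 × 10⁻³ = 424 kN.
Base metal (shear rupture): R_n/Ω = (1/2.0) × 0.6 × 510 × 16 × 340 × 10⁻³ = 832.3 kN.
Governing: weld metal.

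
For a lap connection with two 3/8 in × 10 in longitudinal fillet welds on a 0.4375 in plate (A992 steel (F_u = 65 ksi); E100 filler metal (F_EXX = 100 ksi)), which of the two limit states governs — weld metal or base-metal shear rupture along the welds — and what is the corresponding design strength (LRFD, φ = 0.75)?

t_e = 0.707 × 0.375 = 0.2651 in; L = 20 in.
Weld metal: φR_n = 0.75 × 0.6 × 100 × 0.2651 × 20 = 238.6 kips.
Base metal (shear rupture): φR_n = 0.75 × 0.6 × 65 × 0.4375 × 20 = 255.9 kips.
Governing: weld metal.

φR_n ≈ 239 kips (weld metal governs)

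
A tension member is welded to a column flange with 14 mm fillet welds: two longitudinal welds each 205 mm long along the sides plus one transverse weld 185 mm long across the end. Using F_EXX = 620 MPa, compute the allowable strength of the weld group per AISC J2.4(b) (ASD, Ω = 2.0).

R_n/Ω ≈ 1150 kN

t_e = 0.707 × 14 = 9.898 mm.
R_nwl = 0.6 × 620 × 9.898 × 410 × 10⁻³ = 1510 kN (longitudinal, 2 welds).
R_nwt = 0.6 × 620 × 9.898 × 185 × 10⁻³ = 681.2 kN (transverse, base value).
(i) R_nwl + R_nwt = 2191 kN; (ii) 0.85 R_nwl + 1.5 R_nwt = 2305 kN.
R_n = max = 2305 kN [governs: (ii)]; R_n/Ω = 1152 kN.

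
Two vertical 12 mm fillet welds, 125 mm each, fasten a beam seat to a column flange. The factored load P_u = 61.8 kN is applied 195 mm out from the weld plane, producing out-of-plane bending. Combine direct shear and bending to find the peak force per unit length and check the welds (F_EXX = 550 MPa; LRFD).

L_w = 2 × 125 = 250 mm; section modulus (unit throat) S = 2 × L²/6 = 5208 mm².
Direct shear f_v = P/L_w = 61.8×10³/250 = 247.2 N/mm.
Moment M = P × e = 61.8×10³ × 195 = 12051000 N·mm; bending f_b = M/S = 2314 N/mm.
f_max = √(f_v² + f_b²) = √(247.2² + 2314²) = 2327 N/mm.
φr_n = 0.75 × 0.6 × 550 × (0.707 × 12) = 2100 N/mm → NOT adequate.

f_max ≈ 2330 N/mm; NOT adequate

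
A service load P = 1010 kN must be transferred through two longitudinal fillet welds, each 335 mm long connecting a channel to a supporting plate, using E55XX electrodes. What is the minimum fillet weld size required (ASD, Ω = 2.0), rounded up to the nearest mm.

w = 13 mm

E55XX → F_EXX = 550 MPa.
Total weld length L = 670 mm.
Required throat t_e = P × Ω / (0.6 F_EXX × L) = 1010 × 2.0 / (0.6 × 550 × 670 × 10⁻³) = 9.136 mm.
Required leg w = t_e / 0.707 = 12.92 mm → use 13 mm.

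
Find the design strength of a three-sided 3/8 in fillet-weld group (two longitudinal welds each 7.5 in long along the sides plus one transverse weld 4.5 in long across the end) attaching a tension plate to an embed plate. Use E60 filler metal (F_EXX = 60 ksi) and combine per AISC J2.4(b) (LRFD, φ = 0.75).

t_e = 0.707 × 0.375 = 0.2651 in.
R_nwl = 0.6 × 60 × 0.2651 × 15 = 143.2 kip (longitudinal, 2 welds).
R_nwt = 0.6 × 60 × 0.2651 × 4.5 = 42.95 kip (transverse, base value).
(i) R_nwl + R_nwt = 186.1 kip; (ii) 0.85 R_nwl + 1.5 R_nwt = 186.1 kip.
R_n = max = 186.1 kip [governs: (ii)]; φR_n = 139.6 kip.

φR_n ≈ 140 kip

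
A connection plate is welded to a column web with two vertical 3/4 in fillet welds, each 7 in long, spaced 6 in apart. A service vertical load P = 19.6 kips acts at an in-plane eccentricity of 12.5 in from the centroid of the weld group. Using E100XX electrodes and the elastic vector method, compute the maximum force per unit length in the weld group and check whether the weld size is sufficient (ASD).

E100XX → F_EXX = 100 ksi.
Total weld length L_w = 14 in. Treat welds as unit-width lines.
Polar moment about centroid: J = 2[d³/12 + d(b/2)²] = 2[7³/12 + 7×3²] = 183.2 in³.
Direct shear f_v = P/L_w = 19.6 / 14 = 1.4 kip/in (vertical).
Torsion M = P·e = 19.6 × 12.5 = 245 kip·in.
Critical point at (x, y) = (3, 3.5) from centroid. f_tx = M·y/J = 4.682 kip/in; f_ty = M·x/J = 4.013 kip/in.
Resultant f_max = √[f_tx² + (f_v + f_ty)²] = √[4.682² + (1.4 + 4.013)²] = 7.156 kip/in.
Capacity per unit length: r_n/Ω = (1/2.0) × 0.6 × 100 × (0.707 × 0.75) = 15.91 kip/in.
7.156 ≤ 15.91 → adequate.

f_max ≈ 7.16 kip/in; adequate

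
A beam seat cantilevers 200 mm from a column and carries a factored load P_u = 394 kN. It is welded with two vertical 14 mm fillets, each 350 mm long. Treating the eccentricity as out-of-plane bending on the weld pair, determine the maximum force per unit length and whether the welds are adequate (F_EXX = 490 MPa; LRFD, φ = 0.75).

L_w = 2 × 350 = 700 mm; section modulus (unit throat) S = 2 × L²/6 = 40830 mm².
Direct shear f_v = P/L_w = 394×10³/700 = 562.9 N/mm.
Moment M = P × e = 394×10³ × 200 = 78800000 N·mm; bending f_b = M/S = 1930 N/mm.
f_max = √(f_v² + f_b²) = √(562.9² + 1930²) = 2010 N/mm.
φr_n = 0.75 × 0.6 × 490 × (0.707 × 14) = 2183 N/mm → adequate.

f_max ≈ 2010 N/mm; adequate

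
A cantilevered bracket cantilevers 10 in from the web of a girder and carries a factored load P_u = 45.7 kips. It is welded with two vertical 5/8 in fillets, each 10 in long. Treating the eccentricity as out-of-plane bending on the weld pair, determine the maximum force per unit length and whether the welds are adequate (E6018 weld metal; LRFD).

E60XX → F_EXX = 60 ksi.
L_w = 2 × 10 = 20 in; section modulus (unit throat) S = 2 × L²/6 = 33.33 in².
Direct shear f_v = P/L_w = 45.7/20 = 2.285 kip/in.
Moment M = P × e = 45.7 × 10 = 457 kip·in; bending f_b = M/S = 13.71 kip/in.
f_max = √(f_v² + f_b²) = √(2.285² + 13.71²) = 13.9 kip/in.
φr_n = 0.75 × 0.6 × 60 × (0.707 × 0.625) = 11.93 kip/in → NOT adequate.

f_max ≈ 13.9 kip/in; NOT adequate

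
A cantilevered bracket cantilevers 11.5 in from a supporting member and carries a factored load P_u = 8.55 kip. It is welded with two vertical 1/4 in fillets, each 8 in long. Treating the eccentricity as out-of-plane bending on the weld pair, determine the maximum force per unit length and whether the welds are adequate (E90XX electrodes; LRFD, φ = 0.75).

E90XX → F_EXX = 90 ksi.
L_w = 2 × 8 = 16 in; section modulus (unit throat) S = 2 × L²/6 = 21.33 in².
Direct shear f_v = P/L_w = 8.55/16 = 0.5344 kip/in.
Moment M = P × e = 8.55 × 11.5 = 98.325 kip·in; bending f_b = M/S = 4.609 kip/in.
f_max = √(f_v² + f_b²) = √(0.5344² + 4.609²) = 4.64 kip/in.
φr_n = 0.75 × 0.6 × 90 × (0.707 × 0.25) = 7.158 kip/in → adequate.

f_max ≈ 4.64 kip/in; adequate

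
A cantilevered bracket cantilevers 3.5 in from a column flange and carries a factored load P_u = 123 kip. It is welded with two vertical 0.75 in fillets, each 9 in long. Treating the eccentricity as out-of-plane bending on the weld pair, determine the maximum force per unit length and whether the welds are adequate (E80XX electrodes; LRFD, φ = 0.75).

f_max ≈ 17.3 kip/in; adequate

E80XX → F_EXX = 80 ksi.
L_w = 2 × 9 = 18 in; section modulus (unit throat) S = 2 × L²/6 = 27 in².
Direct shear f_v = P/L_w = 123/18 = 6.833 kip/in.
Moment M = P × e = 123 × 3.5 = 430.5 kip·in; bending f_b = M/S = 15.94 kip/in.
f_max = √(f_v² + f_b²) = √(6.833² + 15.94²) = 17.35 kip/in.
φr_n = 0.75 × 0.6 × 80 × (0.707 × 0.75) = 19.09 kip/in → adequate.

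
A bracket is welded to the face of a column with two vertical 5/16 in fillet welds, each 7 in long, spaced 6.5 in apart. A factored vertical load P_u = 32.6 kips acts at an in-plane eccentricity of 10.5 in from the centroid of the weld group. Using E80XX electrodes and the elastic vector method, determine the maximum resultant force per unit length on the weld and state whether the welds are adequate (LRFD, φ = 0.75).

f_max ≈ 9.71 kip/in; NOT adequate

E80XX → F_EXX = 80 ksi.
Total weld length L_w = 14 in. Treat welds as unit-width lines.
Polar moment about centroid: J = 2[d³/12 + d(b/2)²] = 2[7³/12 + 7×3.25²] = 205 in³.
Direct shear f_v = P/L_w = 32.6 / 14 = 2.329 kip/in (vertical).
Torsion M = P·e = 32.6 × 10.5 = 342.3 kip·in.
Critical point at (x, y) = (3.25, 3.5) from centroid. f_tx = M·y/J = 5.843 kip/in; f_ty = M·x/J = 5.426 kip/in.
Resultant f_max = √[f_tx² + (f_v + f_ty)²] = √[5.843² + (2.329 + 5.426)²] = 9.709 kip/in.
Capacity per unit length: φr_n = 0.75 × 0.6 × 80 × (0.707 × 0.3125) = 7.954 kip/in.
9.709 > 7.954 → NOT adequate.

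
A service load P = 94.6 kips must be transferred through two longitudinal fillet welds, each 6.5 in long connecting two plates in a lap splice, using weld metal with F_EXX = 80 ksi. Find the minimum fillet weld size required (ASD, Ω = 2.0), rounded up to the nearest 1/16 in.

w = 7/16 in

Total weld length L = 13 in.
Required throat t_e = P × Ω / (0.6 F_EXX × L) = 94.6 × 2.0 / (0.6 × 80 × 13) = 0.3032 in.
Required leg w = t_e / 0.707 = 0.4289 in → use 7/16 in.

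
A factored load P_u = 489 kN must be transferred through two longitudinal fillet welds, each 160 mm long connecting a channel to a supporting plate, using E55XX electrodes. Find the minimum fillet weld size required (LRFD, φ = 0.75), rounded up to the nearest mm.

E55XX → F_EXX = 550 MPa.
Total weld length L = 320 mm.
Required throat t_e = P_u / (φ × 0.6 F_EXX × L) = 489 / (0.75 × 0.6 × 550 × 320 × 10⁻³) = 6.174 mm.
Required leg w = t_e / 0.707 = 8.733 mm → use 9 mm.

w = 9 mm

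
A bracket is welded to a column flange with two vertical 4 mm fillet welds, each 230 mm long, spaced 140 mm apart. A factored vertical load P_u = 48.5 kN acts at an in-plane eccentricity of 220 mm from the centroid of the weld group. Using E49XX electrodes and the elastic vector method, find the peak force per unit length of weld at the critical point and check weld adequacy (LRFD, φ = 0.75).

f_max ≈ 401 N/mm; adequate

E49XX → F_EXX = 490 MPa.
Total weld length L_w = 460 mm. Treat welds as unit-width lines.
Polar moment about centroid: J = 2[d³/12 + d(b/2)²] = 2[230³/12 + 230×70²] = 4282000 mm³.
Direct shear f_v = P/L_w = 48.5×10³ / 460 = 105.4 N/mm (vertical).
Torsion M = P·e = 48.5×10³ × 220 = 10670000 N·mm.
Critical point at (x, y) = (70, 115) from centroid. f_tx = M·y/J = 286.6 N/mm; f_ty = M·x/J = 174.4 N/mm.
Resultant f_max = √[f_tx² + (f_v + f_ty)²] = √[286.6² + (105.4 + 174.4)²] = 400.6 N/mm.
Capacity per unit length: φr_n = 0.75 × 0.6 × 490 × (0.707 × 4) = 623.6 N/mm.
400.6 ≤ 623.6 → adequate.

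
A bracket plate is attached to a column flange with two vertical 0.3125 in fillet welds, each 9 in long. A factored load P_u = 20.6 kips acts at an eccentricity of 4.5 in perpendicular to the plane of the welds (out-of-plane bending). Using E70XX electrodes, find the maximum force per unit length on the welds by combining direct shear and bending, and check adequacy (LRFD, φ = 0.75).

E70XX → F_EXX = 70 ksi.
L_w = 2 × 9 = 18 in; section modulus (unit throat) S = 2 × L²/6 = 27 in².
Direct shear f_v = P/L_w = 20.6/18 = 1.144 kip/in.
Moment M = P × e = 20.6 × 4.5 = 92.7 kip·in; bending f_b = M/S = 3.433 kip/in.
f_max = √(f_v² + f_b²) = √(1.144² + 3.433²) = 3.619 kip/in.
φr_n = 0.75 × 0.6 × 70 × (0.707 × 0.3125) = 6.96 kip/in → adequate.

f_max ≈ 3.62 kip/in; adequate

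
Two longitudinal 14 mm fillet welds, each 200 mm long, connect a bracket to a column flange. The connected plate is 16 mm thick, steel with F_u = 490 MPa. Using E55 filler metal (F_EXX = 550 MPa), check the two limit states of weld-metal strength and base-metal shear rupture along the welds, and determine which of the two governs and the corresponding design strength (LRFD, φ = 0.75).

t_e = 0.707 × 14 = 9.898 mm; L = 400 mm.
Weld metal: φR_n = 0.75 × 0.6 × 550 × 9.898 × 400 × 10⁻³ = 979.9 kN.
Base metal (shear rupture): φR_n = 0.75 × 0.6 × 490 × 16 × 400 × 10⁻³ = 1411 kN.
Governing: weld metal.

φR_n ≈ 980 kN (weld metal governs)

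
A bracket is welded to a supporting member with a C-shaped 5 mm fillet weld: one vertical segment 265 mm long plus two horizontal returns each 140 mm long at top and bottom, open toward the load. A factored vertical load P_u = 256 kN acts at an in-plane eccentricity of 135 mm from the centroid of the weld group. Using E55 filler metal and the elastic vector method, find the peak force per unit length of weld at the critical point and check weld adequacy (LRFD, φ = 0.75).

E55XX → F_EXX = 550 MPa.
Total weld length L_w = 545 mm. Treat welds as unit-width lines.
Centroid: x̄ = 2×140×70 / 545 = 35.96 mm from the vertical weld.
Polar moment about centroid: J = I_x + I_y = [265³/12 + 2×140×132.5²] + [265×35.96² + 2(140³/12 + 140×34.04²)] = 7591000 mm³.
Direct shear f_v = P/L_w = 256×10³ / 545 = 469.7 N/mm (vertical).
Torsion M = P·e = 256×10³ × 135 = 34560000 N·mm.
Critical point at (x, y) = (104, 132.5) from centroid. f_tx = M·y/J = 603.2 N/mm; f_ty = M·x/J = 473.7 N/mm.
Resultant f_max = √[f_tx² + (f_v + f_ty)²] = √[603.2² + (469.7 + 473.7)²] = 1120 N/mm.
Capacity per unit length: φr_n = 0.75 × 0.6 × 550 × (0.707 × 5) = 874.9 N/mm.
1120 > 874.9 → NOT adequate.

f_max ≈ 1120 N/mm; NOT adequate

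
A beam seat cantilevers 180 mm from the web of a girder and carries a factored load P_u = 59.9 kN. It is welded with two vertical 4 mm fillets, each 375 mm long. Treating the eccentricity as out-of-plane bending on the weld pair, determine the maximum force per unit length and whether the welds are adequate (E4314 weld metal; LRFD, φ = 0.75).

E43XX → F_EXX = 430 MPa.
L_w = 2 × 375 = 750 mm; section modulus (unit throat) S = 2 × L²/6 = 46880 mm².
Direct shear f_v = P/L_w = 59.9×10³/750 = 79.87 N/mm.
Moment M = P × e = 59.9×10³ × 180 = 10782000 N·mm; bending f_b = M/S = 230 N/mm.
f_max = √(f_v² + f_b²) = √(79.87² + 230²) = 243.5 N/mm.
φr_n = 0.75 × 0.6 × 430 × (0.707 × 4) = 547.2 N/mm → adequate.

f_max ≈ 243 N/mm; adequate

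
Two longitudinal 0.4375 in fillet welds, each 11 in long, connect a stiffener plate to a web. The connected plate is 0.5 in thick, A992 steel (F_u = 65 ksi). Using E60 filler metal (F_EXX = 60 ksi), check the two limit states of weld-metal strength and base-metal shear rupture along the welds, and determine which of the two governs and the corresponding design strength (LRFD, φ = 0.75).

φR_n ≈ 184 kips (weld metal governs)

t_e = 0.707 × 0.4375 = 0.3093 in; L = 22 in.
Weld metal: φR_n = 0.75 × 0.6 × 60 × 0.3093 × 22 = 183.7 kips.
Base metal (shear rupture): φR_n = 0.75 × 0.6 × 65 × 0.5 × 22 = 321.8 kips.
Governing: weld metal.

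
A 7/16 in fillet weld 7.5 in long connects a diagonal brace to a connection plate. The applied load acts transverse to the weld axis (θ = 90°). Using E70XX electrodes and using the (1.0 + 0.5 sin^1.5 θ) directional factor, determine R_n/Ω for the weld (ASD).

R_n/Ω ≈ 73.1 kips

E70XX → F_EXX = 70 ksi.
t_e = 0.707 × 0.4375 = 0.3093 in; A_we = 0.3093 × 7.5 = 2.32 in².
Directional factor: 1.0 + 0.5 sin^1.5(90°) = 1.5.
F_nw = 0.6 × 70 × 1.5 = 63 ksi.
R_n/Ω = (63 × 2.32) / 2.0 = 73.08 kips.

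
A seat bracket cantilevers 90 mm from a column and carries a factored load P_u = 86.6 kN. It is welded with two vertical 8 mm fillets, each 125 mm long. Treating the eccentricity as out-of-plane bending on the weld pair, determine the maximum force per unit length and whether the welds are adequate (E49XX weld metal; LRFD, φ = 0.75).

f_max ≈ 1540 N/mm; NOT adequate

E49XX → F_EXX = 490 MPa.
L_w = 2 × 125 = 250 mm; section modulus (unit throat) S = 2 × L²/6 = 5208 mm².
Direct shear f_v = P/L_w = 86.6×10³/250 = 346.4 N/mm.
Moment M = P × e = 86.6×10³ × 90 = 7794000 N·mm; bending f_b = M/S = 1496 N/mm.
f_max = √(f_v² + f_b²) = √(346.4² + 1496²) = 1536 N/mm.
φr_n = 0.75 × 0.6 × 490 × (0.707 × 8) = 1247 N/mm → NOT adequate.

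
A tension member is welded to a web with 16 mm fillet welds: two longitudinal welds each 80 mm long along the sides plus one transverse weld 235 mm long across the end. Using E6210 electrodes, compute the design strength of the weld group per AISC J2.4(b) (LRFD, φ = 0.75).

φR_n ≈ 1540 kN

E62XX → F_EXX = 620 MPa.
t_e = 0.707 × 16 = 11.31 mm.
R_nwl = 0.6 × 620 × 11.31 × 160 × 10⁻³ = 673.3 kN (longitudinal, 2 welds).
R_nwt = 0.6 × 620 × 11.31 × 235 × 10⁻³ = 988.9 kN (transverse, base value).
(i) R_nwl + R_nwt = 1662 kN; (ii) 0.85 R_nwl + 1.5 R_nwt = 2056 kN.
R_n = max = 2056 kN [governs: (ii)]; φR_n = 1542 kN.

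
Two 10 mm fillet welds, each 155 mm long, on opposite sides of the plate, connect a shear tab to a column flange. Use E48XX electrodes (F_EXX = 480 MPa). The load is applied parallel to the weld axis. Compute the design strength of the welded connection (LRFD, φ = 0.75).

Effective throat t_e = 0.707 × 10 = 7.07 mm.
Total length L = 310 mm; A_we = 7.07 × 310 = 2192 mm².
F_nw = 0.6 F_EXX = 0.6 × 480 = 288 MPa.
φR_n = 0.75 × 288 × 2192 × 10⁻³ = 473.4 kN.

φR_n ≈ 473 kN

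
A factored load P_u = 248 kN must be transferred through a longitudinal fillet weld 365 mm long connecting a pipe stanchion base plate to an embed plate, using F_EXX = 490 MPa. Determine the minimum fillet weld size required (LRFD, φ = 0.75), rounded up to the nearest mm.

w = 5 mm

Total weld length L = 365 mm.
Required throat t_e = P_u / (φ × 0.6 F_EXX × L) = 248 / (0.75 × 0.6 × 490 × 365 × 10⁻³) = 3.081 mm.
Required leg w = t_e / 0.707 = 4.358 mm → use 5 mm.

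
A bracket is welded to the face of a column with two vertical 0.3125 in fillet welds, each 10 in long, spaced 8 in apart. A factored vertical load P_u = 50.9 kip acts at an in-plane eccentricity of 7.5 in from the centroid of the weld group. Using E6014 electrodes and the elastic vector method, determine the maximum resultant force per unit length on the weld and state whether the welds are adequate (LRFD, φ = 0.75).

f_max ≈ 6.9 kip/in; NOT adequate

E60XX → F_EXX = 60 ksi.
Total weld length L_w = 20 in. Treat welds as unit-width lines.
Polar moment about centroid: J = 2[d³/12 + d(b/2)²] = 2[10³/12 + 10×4²] = 486.7 in³.
Direct shear f_v = P/L_w = 50.9 / 20 = 2.545 kip/in (vertical).
Torsion M = P·e = 50.9 × 7.5 = 381.75 kip·in.
Critical point at (x, y) = (4, 5) from centroid. f_tx = M·y/J = 3.922 kip/in; f_ty = M·x/J = 3.138 kip/in.
Resultant f_max = √[f_tx² + (f_v + f_ty)²] = √[3.922² + (2.545 + 3.138)²] = 6.905 kip/in.
Capacity per unit length: φr_n = 0.75 × 0.6 × 60 × (0.707 × 0.3125) = 5.965 kip/in.
6.905 > 5.965 → NOT adequate.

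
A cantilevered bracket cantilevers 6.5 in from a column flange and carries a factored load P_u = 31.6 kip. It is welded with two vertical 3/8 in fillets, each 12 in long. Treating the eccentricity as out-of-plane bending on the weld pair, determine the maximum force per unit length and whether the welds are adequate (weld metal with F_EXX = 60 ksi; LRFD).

L_w = 2 × 12 = 24 in; section modulus (unit throat) S = 2 × L²/6 = 48 in².
Direct shear f_v = P/L_w = 31.6/24 = 1.317 kip/in.
Moment M = P × e = 31.6 × 6.5 = 205.4 kip·in; bending f_b = M/S = 4.279 kip/in.
f_max = √(f_v² + f_b²) = √(1.317² + 4.279²) = 4.477 kip/in.
φr_n = 0.75 × 0.6 × 60 × (0.707 × 0.375) = 7.158 kip/in → adequate.

f_max ≈ 4.48 kip/in; adequate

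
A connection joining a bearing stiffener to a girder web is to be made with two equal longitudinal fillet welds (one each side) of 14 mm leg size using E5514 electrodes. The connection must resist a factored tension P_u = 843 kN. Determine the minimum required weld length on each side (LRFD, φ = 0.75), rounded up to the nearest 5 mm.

E55XX → F_EXX = 550 MPa.
Throat t_e = 0.707 × 14 = 9.898 mm.
φr_n = 0.75 × 0.6 × 550 × 9.898 × 10⁻³ = 2.45 kN/mm.
L_req = P_u / φr_n = 843 / 2.45 = 344.1 mm total.
Per side: 344.1 / 2 = 172.1 mm.
Round up → use L = 175 mm on each side.

L = 175 mm on each side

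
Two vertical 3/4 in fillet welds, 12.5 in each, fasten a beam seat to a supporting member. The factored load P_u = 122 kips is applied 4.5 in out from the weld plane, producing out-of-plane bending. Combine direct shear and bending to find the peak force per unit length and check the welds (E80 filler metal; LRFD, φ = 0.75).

E80XX → F_EXX = 80 ksi.
L_w = 2 × 12.5 = 25 in; section modulus (unit throat) S = 2 × L²/6 = 52.08 in².
Direct shear f_v = P/L_w = 122/25 = 4.88 kip/in.
Moment M = P × e = 122 × 4.5 = 549 kip·in; bending f_b = M/S = 10.54 kip/in.
f_max = √(f_v² + f_b²) = √(4.88² + 10.54²) = 11.62 kip/in.
φr_n = 0.75 × 0.6 × 80 × (0.707 × 0.75) = 19.09 kip/in → adequate.

f_max ≈ 11.6 kip/in; adequate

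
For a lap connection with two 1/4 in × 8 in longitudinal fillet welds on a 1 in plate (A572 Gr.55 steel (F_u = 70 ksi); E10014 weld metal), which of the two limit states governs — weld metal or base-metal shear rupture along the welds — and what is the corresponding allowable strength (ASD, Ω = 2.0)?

E100XX → F_EXX = 100 ksi.
t_e = 0.707 × 0.25 = 0.1767 in; L = 16 in.
Weld metal: R_n/Ω = (1/2.0) × 0.6 × 100 × 0.1767 × 16 = 84.84 kips.
Base metal (shear rupture): R_n/Ω = (1/2.0) × 0.6 × 70 × 1 × 16 = 336 kips.
Governing: weld metal.

R_n/Ω ≈ 84.8 kips (weld metal governs)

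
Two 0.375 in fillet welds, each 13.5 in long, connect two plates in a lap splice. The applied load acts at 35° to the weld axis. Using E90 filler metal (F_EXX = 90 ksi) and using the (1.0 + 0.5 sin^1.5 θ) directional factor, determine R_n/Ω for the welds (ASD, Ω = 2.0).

R_n/Ω ≈ 235 kip

t_e = 0.707 × 0.375 = 0.2651 in; A_we = 0.2651 × 27 = 7.158 in².
Directional factor: 1.0 + 0.5 sin^1.5(35°) = 1.217.
F_nw = 0.6 × 90 × 1.217 = 65.73 ksi.
R_n/Ω = (65.73 × 7.158) / 2.0 = 235.3 kip.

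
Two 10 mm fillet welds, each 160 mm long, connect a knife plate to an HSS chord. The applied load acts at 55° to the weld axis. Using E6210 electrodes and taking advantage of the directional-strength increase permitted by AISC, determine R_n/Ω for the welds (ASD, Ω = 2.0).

E62XX → F_EXX = 620 MPa.
t_e = 0.707 × 10 = 7.07 mm; A_we = 7.07 × 320 = 2262 mm².
Directional factor: 1.0 + 0.5 sin^1.5(55°) = 1.371.
F_nw = 0.6 × 620 × 1.371 = 509.9 MPa.
R_n/Ω = (509.9 × 2262) / 2.0 × 10⁻³ = 576.8 kN.

R_n/Ω ≈ 577 kN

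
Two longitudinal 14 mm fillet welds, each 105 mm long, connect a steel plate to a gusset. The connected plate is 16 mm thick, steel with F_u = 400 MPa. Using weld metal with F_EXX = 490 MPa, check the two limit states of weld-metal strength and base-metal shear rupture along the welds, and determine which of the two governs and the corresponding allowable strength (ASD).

t_e = 0.707 × 14 = 9.898 mm; L = 210 mm.
Weld metal: R_n/Ω = (1/2.0) × 0.6 × 490 × 9.898 × 210 × 10⁻³ = 305.6 kN.
Base metal (shear rupture): R_n/Ω = (1/2.0) × 0.6 × 400 × 16 × 210 × 10⁻³ = 403.2 kN.
Governing: weld metal.

R_n/Ω ≈ 306 kN (weld metal governs)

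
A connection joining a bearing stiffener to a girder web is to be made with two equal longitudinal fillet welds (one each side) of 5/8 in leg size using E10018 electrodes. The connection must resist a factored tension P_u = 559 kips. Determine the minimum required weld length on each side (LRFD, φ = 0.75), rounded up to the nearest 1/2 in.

L = 14.5 in on each side

E100XX → F_EXX = 100 ksi.
Throat t_e = 0.707 × 0.625 = 0.4419 in.
φr_n = 0.75 × 0.6 × 100 × 0.4419 = 19.88 kips/in.
L_req = P_u / φr_n = 559 / 19.88 = 28.11 in total.
Per side: 28.11 / 2 = 14.06 in.
Round up → use L = 14.5 in on each side.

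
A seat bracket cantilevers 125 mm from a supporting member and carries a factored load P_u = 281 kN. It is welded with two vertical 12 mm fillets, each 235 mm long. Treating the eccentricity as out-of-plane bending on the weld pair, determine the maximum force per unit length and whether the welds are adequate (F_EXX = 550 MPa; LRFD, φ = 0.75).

f_max ≈ 2000 N/mm; adequate

L_w = 2 × 235 = 470 mm; section modulus (unit throat) S = 2 × L²/6 = 18410 mm².
Direct shear f_v = P/L_w = 281×10³/470 = 597.9 N/mm.
Moment M = P × e = 281×10³ × 125 = 35125000 N·mm; bending f_b = M/S = 1908 N/mm.
f_max = √(f_v² + f_b²) = √(597.9² + 1908²) = 2000 N/mm.
φr_n = 0.75 × 0.6 × 550 × (0.707 × 12) = 2100 N/mm → adequate.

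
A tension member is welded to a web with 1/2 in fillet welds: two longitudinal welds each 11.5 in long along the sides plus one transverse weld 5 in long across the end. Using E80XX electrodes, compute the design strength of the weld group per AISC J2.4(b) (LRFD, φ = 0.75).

φR_n ≈ 356 kip

E80XX → F_EXX = 80 ksi.
t_e = 0.707 × 0.5 = 0.3535 in.
R_nwl = 0.6 × 80 × 0.3535 × 23 = 390.3 kip (longitudinal, 2 welds).
R_nwt = 0.6 × 80 × 0.3535 × 5 = 84.84 kip (transverse, base value).
(i) R_nwl + R_nwt = 475.1 kip; (ii) 0.85 R_nwl + 1.5 R_nwt = 459 kip.
R_n = max = 475.1 kip [governs: (i)]; φR_n = 356.3 kip.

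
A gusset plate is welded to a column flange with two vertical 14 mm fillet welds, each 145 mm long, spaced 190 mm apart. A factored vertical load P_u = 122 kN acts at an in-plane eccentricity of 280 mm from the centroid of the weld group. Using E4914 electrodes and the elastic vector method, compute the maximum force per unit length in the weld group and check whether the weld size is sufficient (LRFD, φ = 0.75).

f_max ≈ 1660 N/mm; adequate

E49XX → F_EXX = 490 MPa.
Total weld length L_w = 290 mm. Treat welds as unit-width lines.
Polar moment about centroid: J = 2[d³/12 + d(b/2)²] = 2[145³/12 + 145×95²] = 3125000 mm³.
Direct shear f_v = P/L_w = 122×10³ / 290 = 420.7 N/mm (vertical).
Torsion M = P·e = 122×10³ × 280 = 34160000 N·mm.
Critical point at (x, y) = (95, 72.5) from centroid. f_tx = M·y/J = 792.4 N/mm; f_ty = M·x/J = 1038 N/mm.
Resultant f_max = √[f_tx² + (f_v + f_ty)²] = √[792.4² + (420.7 + 1038)²] = 1660 N/mm.
Capacity per unit length: φr_n = 0.75 × 0.6 × 490 × (0.707 × 14) = 2183 N/mm.
1660 ≤ 2183 → adequate.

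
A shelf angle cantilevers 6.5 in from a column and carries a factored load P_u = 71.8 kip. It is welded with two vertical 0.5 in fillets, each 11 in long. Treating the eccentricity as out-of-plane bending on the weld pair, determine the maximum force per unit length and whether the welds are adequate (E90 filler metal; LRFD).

f_max ≈ 12 kip/in; adequate

E90XX → F_EXX = 90 ksi.
L_w = 2 × 11 = 22 in; section modulus (unit throat) S = 2 × L²/6 = 40.33 in².
Direct shear f_v = P/L_w = 71.8/22 = 3.264 kip/in.
Moment M = P × e = 71.8 × 6.5 = 466.7 kip·in; bending f_b = M/S = 11.57 kip/in.
f_max = √(f_v² + f_b²) = √(3.264² + 11.57²) = 12.02 kip/in.
φr_n = 0.75 × 0.6 × 90 × (0.707 × 0.5) = 14.32 kip/in → adequate.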